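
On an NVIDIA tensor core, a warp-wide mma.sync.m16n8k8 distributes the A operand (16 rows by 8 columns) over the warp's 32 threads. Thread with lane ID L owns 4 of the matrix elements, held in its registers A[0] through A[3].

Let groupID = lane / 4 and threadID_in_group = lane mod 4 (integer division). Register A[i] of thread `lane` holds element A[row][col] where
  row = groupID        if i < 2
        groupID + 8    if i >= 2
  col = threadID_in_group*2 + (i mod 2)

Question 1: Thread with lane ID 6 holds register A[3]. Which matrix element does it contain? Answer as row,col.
9,5

L=6→G=6>>2=1, T=6&3=2
[3]→row 1+8=9  col 2·2+1=5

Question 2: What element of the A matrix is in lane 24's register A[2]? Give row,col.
lane 24⇒24/4=6, 24 mod 4=0
i=2  r:6+8⇒14  c:2·0+0⇒0

14,0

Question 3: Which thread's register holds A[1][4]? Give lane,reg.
6,0

r:1=>grp=1,rB=0  c:4=>tig=2,lo=0
L=1*4+2=6  i=0*2+0=0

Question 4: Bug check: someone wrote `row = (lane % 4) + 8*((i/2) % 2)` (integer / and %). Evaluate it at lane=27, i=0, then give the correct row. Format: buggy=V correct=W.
buggy=3 correct=6

`(lane % 4) + 8*((i/2) % 2)`[27,0]→3
L=27→G=27>>2=6, T=27&3=3
[0]→row 6+0=6  col 3·2+0=6
row: 3 vs 6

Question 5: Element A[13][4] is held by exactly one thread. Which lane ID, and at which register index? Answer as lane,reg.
22,2

r=13->g=5,rb=1  c=4->t=2,b0=0
L=5*4+2=22  i=1*2+0=2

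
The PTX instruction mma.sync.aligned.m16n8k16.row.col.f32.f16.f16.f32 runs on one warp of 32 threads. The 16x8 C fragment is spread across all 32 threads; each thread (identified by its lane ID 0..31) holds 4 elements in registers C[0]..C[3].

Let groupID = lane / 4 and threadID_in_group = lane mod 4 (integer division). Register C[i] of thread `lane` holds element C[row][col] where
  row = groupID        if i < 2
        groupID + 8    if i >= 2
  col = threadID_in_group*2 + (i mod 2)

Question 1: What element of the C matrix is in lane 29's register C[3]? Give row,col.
15,3

lane 29: gid=7 (29/4), tid=1 (29%4)
i=3: r=7+8=15, c=1*2+1=3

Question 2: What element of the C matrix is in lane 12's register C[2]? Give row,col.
11,0

lane 12⇒12/4=3, 12 mod 4=0
i=2  r:3+8⇒11  c:2·0+0⇒0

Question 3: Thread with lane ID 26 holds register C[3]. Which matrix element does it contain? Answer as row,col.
L=26⇒gr=26>>2=6, th=26&3=2
[3]⇒row 6+8=14  col 2·2+1=5

14,5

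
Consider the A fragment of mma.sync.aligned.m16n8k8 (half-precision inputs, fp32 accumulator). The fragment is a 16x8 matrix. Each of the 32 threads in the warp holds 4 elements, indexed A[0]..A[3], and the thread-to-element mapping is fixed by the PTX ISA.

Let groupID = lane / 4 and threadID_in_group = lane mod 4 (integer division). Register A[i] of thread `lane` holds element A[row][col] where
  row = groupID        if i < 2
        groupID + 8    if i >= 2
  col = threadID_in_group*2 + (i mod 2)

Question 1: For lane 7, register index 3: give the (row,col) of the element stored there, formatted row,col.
lane 7: gr=1 (7/4), th=3 (7%4)
i=3: r=1+8=9, c=3*2+1=7

9,7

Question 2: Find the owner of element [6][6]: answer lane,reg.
27,0

r=6->g=6,rb=0  c=6->t=3,b0=0
L=6*4+3=27  i=0*2+0=0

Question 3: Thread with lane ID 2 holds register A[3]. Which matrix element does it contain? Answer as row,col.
L=2->g=2>>2=0, t=2&3=2
[3]->row 0+8=8  col 2·2+1=5

8,5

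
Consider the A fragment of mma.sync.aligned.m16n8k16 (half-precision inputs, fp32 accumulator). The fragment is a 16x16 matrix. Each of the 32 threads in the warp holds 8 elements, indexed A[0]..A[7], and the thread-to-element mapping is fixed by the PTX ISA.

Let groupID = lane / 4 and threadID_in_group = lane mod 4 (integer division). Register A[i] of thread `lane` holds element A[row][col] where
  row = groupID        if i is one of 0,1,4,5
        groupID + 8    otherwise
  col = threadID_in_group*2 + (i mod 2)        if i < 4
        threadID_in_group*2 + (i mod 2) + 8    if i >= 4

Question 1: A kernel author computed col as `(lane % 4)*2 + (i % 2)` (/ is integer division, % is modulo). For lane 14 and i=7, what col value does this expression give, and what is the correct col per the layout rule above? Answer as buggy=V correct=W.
`(lane % 4)*2 + (i % 2)`[14,7]->5
L=14->gid=14>>2=3, tid=14&3=2
[7]->row 3+8=11  col 2·2+1+8=13
col: 5 vs 13

buggy=5 correct=13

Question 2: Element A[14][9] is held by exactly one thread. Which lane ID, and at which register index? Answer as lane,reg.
24,7

r=14→G=6,rhi=1  c=9→chi=1,T=0,p=1
L=6*4+0=24  i=1*4+1*2+1=7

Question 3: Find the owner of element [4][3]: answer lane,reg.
r=4->g=4,rb=0  c=3->cb=0,t=1,b0=1
L=4*4+1=17  i=0*4+0*2+1=1

17,1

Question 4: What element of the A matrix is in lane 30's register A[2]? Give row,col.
15,4

30: grp=7,tig=2
[2] (7+8,2*2+0+0) = (15,4)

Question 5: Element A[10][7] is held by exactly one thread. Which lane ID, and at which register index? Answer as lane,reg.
r=10->g=2,rb=1  c=7->cb=0,t=3,b0=1
L=2*4+3=11  i=0*4+1*2+1=3

11,3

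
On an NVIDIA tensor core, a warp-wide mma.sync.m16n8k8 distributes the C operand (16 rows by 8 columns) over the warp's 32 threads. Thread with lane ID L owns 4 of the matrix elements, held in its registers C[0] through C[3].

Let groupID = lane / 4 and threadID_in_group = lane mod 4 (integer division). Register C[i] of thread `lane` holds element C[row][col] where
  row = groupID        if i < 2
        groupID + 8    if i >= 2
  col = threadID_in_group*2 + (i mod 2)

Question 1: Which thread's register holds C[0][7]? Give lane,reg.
3,1

r:0=>grp=0,rB=0  c:7=>tig=3,lo=1
L=0*4+3=3  i=0*2+1=1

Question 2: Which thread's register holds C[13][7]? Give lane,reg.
r: 13->gid=5,r8=1  c: 7->tid=3,i&1=1
L=5*4+3=23  i=1*2+1=3

23,3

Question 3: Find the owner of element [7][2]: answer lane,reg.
29,0

r:7=>grp=7,rB=0  c:2=>tig=1,lo=0
L=7*4+1=29  i=0*2+0=0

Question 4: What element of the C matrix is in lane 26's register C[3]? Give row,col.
14,5

lane 26→26/4=6, 26 mod 4=2
i=3  r:6+8→14  c:2·2+1→5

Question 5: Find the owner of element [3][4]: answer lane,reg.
14,0

r=3⇒gr=3,Rb=0  c=4⇒th=2,odd=0
L=3*4+2=14  i=0*2+0=0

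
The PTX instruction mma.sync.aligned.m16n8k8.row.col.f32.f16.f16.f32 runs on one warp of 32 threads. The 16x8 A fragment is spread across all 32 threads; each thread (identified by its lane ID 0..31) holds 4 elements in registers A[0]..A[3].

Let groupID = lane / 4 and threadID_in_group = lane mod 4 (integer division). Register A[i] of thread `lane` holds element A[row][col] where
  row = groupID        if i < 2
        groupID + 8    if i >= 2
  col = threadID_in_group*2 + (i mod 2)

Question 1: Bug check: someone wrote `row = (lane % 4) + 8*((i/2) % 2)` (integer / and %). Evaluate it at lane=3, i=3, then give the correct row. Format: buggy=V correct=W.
`(lane % 4) + 8*((i/2) % 2)`[3,3]→11
L=3→G=3>>2=0, T=3&3=3
[3]→row 0+8=8  col 3·2+1=7
row: 11 vs 8

buggy=11 correct=8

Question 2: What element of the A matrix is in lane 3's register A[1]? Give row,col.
lane 3: G=0 (3/4), T=3 (3%4)
i=1: r=0+0=0, c=3*2+1=7

0,7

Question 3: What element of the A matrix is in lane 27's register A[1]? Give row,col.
lane 27: gr=6 (27/4), th=3 (27%4)
i=1: r=6+0=6, c=3*2+1=7

6,7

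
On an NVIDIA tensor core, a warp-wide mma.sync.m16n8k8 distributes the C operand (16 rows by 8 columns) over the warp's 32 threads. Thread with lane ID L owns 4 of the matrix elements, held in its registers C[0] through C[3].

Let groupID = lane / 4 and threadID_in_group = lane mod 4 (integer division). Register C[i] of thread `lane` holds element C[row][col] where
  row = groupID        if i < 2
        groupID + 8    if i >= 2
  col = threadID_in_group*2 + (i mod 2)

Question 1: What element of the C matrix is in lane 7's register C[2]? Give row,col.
lane 7->7/4=1, 7 mod 4=3
i=2  r:1+8->9  c:2·3+0->6

9,6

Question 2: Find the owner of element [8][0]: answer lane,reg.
r=8→G=0,rhi=1  c=0→T=0,p=0
L=0*4+0=0  i=1*2+0=2

0,2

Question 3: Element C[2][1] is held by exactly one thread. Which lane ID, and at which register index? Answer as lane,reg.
r: 2->gid=2,r8=0  c: 1->tid=0,i&1=1
L=2*4+0=8  i=0*2+1=1

8,1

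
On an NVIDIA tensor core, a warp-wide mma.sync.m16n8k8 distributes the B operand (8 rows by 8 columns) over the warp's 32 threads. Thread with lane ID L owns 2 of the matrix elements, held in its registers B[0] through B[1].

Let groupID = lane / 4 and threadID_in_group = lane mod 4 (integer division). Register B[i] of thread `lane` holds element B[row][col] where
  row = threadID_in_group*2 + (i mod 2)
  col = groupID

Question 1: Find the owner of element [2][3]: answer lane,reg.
c=3->g=3  r=2->t=1,b0=0
L=3*4+1=13  i=0=0

13,0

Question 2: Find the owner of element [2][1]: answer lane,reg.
5,0

c: 1->gid=1  r: 2->tid=1,i&1=0
L=1*4+1=5  i=0=0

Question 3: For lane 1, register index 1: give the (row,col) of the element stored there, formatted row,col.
lane 1: gr=0 (1/4), th=1 (1%4)
i=1: r=1*2+1=3, c=gr=0

3,0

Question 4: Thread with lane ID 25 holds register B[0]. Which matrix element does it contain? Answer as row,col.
lane 25->25/4=6, 25 mod 4=1
i=0  r:2·1+0->2  c:6

2,6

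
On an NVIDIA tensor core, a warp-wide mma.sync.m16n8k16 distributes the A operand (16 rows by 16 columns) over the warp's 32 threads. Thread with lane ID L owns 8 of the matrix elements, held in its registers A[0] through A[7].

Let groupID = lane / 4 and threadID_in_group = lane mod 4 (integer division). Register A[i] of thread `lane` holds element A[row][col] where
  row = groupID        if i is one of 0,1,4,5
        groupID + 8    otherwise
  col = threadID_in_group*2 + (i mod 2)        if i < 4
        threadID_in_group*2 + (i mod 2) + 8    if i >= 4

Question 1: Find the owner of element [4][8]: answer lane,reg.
r:4=>grp=4,rB=0  c:8=>cB=1,tig=0,lo=0
L=4*4+0=16  i=1*4+0*2+0=4

16,4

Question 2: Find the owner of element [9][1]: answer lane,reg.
4,3

r:9=>grp=1,rB=1  c:1=>cB=0,tig=0,lo=1
L=1*4+0=4  i=0*4+1*2+1=3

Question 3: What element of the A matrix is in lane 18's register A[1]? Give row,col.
lane 18: gr=4 (18/4), th=2 (18%4)
i=1: r=4+0=4, c=2*2+1+0=5

4,5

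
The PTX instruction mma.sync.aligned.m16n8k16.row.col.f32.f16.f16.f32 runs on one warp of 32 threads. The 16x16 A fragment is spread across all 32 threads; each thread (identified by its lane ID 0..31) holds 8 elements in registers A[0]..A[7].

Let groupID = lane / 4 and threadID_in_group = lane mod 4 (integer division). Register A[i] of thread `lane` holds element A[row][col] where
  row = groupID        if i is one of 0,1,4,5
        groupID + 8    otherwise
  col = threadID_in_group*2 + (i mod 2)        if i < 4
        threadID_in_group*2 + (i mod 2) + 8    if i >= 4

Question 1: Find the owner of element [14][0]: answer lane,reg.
24,2

r=14→G=6,rhi=1  c=0→chi=0,T=0,p=0
L=6*4+0=24  i=0*4+1*2+0=2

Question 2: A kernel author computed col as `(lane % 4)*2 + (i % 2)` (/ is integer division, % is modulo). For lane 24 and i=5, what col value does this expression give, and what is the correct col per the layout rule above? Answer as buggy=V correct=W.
`(lane % 4)*2 + (i % 2)`[24,5]⇒1
L=24⇒gr=24>>2=6, th=24&3=0
[5]⇒row 6+0=6  col 0·2+1+8=9
col: 1 vs 9

buggy=1 correct=9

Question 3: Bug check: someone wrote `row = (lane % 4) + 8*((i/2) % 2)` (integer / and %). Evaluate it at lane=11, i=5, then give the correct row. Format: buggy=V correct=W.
`(lane % 4) + 8*((i/2) % 2)`[11,5]⇒3
lane 11⇒11/4=2, 11 mod 4=3
i=5  r:2+0⇒2  c:2·3+1+8⇒15
row: 3 vs 2

buggy=3 correct=2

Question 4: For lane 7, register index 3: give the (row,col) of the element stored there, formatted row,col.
9,7

lane 7: G=1 (7/4), T=3 (7%4)
i=3: r=1+8=9, c=3*2+1+0=7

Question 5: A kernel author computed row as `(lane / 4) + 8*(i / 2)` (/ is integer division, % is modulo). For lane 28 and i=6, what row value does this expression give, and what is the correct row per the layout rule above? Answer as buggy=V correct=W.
`(lane / 4) + 8*(i / 2)`[28,6]->31
28: gid=7,tid=0
[6] (7+8,0*2+0+8) = (15,8)
row: 31 vs 15

buggy=31 correct=15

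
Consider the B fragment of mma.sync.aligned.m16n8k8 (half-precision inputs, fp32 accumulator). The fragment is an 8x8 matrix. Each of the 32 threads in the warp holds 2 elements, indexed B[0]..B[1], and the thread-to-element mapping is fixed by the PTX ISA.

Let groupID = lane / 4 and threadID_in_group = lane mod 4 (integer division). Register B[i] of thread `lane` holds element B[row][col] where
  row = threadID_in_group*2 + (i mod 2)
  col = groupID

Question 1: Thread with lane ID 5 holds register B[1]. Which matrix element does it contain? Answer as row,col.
3,1

L=5=>grp=5>>2=1, tig=5&3=1
[1]=>row 1·2+1=3  col grp=1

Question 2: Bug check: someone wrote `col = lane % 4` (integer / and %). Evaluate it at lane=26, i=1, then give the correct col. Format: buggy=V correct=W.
`lane % 4`[26,1]->2
26: g=6,t=2
[1] (2*2+1,6) = (5,6)
col: 2 vs 6

buggy=2 correct=6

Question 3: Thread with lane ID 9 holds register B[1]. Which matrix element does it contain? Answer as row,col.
9: grp=2,tig=1
[1] (1*2+1,2) = (3,2)

3,2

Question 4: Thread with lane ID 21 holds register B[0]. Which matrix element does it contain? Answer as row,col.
2,5

lane 21->21/4=5, 21 mod 4=1
i=0  r:2·1+0->2  c:5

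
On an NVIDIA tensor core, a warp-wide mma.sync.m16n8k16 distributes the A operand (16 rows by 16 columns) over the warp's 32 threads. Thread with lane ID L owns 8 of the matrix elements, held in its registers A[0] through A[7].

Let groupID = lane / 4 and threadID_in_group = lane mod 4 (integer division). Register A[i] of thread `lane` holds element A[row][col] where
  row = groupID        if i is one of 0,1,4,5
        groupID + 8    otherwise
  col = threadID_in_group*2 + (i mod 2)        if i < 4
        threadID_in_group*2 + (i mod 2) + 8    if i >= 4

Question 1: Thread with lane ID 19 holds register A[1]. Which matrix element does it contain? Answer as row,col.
4,7

19: gr=4,th=3
[1] (4+0,3*2+1+0) = (4,7)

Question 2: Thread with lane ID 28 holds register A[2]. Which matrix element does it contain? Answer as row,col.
lane 28⇒28/4=7, 28 mod 4=0
i=2  r:7+8⇒15  c:2·0+0+0⇒0

15,0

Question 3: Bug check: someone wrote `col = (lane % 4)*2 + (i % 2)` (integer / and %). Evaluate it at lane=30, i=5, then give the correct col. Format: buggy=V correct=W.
`(lane % 4)*2 + (i % 2)`[30,5]=>5
30: grp=7,tig=2
[5] (7+0,2*2+1+8) = (7,13)
col: 5 vs 13

buggy=5 correct=13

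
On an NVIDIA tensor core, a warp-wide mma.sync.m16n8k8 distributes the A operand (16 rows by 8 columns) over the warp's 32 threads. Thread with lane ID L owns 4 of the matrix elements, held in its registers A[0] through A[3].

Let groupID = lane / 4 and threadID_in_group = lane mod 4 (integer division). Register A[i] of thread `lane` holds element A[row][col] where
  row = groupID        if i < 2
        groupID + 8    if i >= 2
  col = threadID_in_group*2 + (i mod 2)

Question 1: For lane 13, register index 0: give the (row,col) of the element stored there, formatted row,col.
13: grp=3,tig=1
[0] (3+0,1*2+0) = (3,2)

3,2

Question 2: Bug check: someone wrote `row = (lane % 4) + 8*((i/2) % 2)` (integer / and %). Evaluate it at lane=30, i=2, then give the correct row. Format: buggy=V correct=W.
`(lane % 4) + 8*((i/2) % 2)`[30,2]=>10
lane 30: grp=7 (30/4), tig=2 (30%4)
i=2: r=7+8=15, c=2*2+0=4
row: 10 vs 15

buggy=10 correct=15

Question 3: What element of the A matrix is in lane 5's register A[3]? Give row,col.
lane 5: G=1 (5/4), T=1 (5%4)
i=3: r=1+8=9, c=1*2+1=3

9,3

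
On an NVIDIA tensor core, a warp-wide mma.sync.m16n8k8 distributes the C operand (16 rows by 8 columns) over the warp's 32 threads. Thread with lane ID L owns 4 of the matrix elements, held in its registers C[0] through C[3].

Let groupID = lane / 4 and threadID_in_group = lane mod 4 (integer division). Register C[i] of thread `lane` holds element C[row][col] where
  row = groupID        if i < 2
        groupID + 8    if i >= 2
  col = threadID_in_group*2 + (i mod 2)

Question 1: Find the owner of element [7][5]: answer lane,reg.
30,1

r:7=>grp=7,rB=0  c:5=>tig=2,lo=1
L=7*4+2=30  i=0*2+1=1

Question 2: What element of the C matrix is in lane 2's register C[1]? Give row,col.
0,5

L=2→G=2>>2=0, T=2&3=2
[1]→row 0+0=0  col 2·2+1=5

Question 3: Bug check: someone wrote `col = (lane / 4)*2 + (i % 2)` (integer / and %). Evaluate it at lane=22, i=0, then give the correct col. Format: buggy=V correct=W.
buggy=10 correct=4

`(lane / 4)*2 + (i % 2)`[22,0]⇒10
22: gr=5,th=2
[0] (5+0,2*2+0) = (5,4)
col: 10 vs 4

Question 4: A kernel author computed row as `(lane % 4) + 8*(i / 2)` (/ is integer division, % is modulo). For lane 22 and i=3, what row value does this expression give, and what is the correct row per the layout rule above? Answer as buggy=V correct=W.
buggy=10 correct=13

`(lane % 4) + 8*(i / 2)`[22,3]=>10
22: grp=5,tig=2
[3] (5+8,2*2+1) = (13,5)
row: 10 vs 13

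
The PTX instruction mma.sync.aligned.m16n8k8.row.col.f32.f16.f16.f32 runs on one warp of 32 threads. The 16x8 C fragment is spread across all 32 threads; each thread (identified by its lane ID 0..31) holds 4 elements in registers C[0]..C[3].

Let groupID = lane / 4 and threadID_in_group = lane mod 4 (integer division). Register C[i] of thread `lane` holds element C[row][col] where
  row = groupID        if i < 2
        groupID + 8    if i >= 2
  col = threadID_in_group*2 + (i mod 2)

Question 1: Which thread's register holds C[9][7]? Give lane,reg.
r: 9->gid=1,r8=1  c: 7->tid=3,i&1=1
L=1*4+3=7  i=1*2+1=3

7,3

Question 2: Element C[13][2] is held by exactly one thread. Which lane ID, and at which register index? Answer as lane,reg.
21,2

r:13=>grp=5,rB=1  c:2=>tig=1,lo=0
L=5*4+1=21  i=1*2+0=2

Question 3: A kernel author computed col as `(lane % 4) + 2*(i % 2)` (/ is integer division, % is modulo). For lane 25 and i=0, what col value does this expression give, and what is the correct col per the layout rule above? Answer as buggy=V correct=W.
`(lane % 4) + 2*(i % 2)`[25,0]→1
25: G=6,T=1
[0] (6+0,1*2+0) = (6,2)
col: 1 vs 2

buggy=1 correct=2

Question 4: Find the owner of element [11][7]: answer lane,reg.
r=11⇒gr=3,Rb=1  c=7⇒th=3,odd=1
L=3*4+3=15  i=1*2+1=3

15,3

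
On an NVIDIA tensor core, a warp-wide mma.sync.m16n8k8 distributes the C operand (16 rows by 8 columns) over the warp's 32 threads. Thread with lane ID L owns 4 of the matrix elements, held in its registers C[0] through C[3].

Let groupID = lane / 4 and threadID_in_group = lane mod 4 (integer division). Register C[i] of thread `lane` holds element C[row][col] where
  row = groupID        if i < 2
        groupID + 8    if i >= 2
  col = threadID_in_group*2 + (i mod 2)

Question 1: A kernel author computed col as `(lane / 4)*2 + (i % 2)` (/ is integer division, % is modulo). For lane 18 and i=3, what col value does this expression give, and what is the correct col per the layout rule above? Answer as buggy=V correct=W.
`(lane / 4)*2 + (i % 2)`[18,3]=>9
lane 18: grp=4 (18/4), tig=2 (18%4)
i=3: r=4+8=12, c=2*2+1=5
col: 9 vs 5

buggy=9 correct=5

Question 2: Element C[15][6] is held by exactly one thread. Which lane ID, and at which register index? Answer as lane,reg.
31,2

r:15=>grp=7,rB=1  c:6=>tig=3,lo=0
L=7*4+3=31  i=1*2+0=2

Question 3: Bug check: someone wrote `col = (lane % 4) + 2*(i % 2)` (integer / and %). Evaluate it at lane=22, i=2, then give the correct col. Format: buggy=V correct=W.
`(lane % 4) + 2*(i % 2)`[22,2]→2
L=22→G=22>>2=5, T=22&3=2
[2]→row 5+8=13  col 2·2+0=4
col: 2 vs 4

buggy=2 correct=4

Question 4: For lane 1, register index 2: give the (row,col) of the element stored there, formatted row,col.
lane 1->1/4=0, 1 mod 4=1
i=2  r:0+8->8  c:2·1+0->2

8,2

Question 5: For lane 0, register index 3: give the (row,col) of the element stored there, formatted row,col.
8,1

lane 0: gr=0 (0/4), th=0 (0%4)
i=3: r=0+8=8, c=0*2+1=1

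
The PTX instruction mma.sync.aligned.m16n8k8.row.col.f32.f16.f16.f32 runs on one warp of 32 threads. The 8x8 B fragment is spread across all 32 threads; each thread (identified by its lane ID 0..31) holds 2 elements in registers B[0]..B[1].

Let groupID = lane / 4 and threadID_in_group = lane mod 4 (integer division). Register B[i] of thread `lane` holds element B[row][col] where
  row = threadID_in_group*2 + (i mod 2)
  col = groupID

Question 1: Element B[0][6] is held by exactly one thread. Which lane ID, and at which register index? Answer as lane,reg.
24,0

c:6=>grp=6  r:0=>tig=0,lo=0
L=6*4+0=24  i=0=0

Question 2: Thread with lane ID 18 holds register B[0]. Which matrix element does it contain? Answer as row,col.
L=18=>grp=18>>2=4, tig=18&3=2
[0]=>row 2·2+0=4  col grp=4

4,4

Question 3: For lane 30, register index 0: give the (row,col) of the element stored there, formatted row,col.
4,7

lane 30: G=7 (30/4), T=2 (30%4)
i=0: r=2*2+0=4, c=G=7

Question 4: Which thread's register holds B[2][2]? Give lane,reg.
9,0

c=2→G=2  r=2→T=1,p=0
L=2*4+1=9  i=0=0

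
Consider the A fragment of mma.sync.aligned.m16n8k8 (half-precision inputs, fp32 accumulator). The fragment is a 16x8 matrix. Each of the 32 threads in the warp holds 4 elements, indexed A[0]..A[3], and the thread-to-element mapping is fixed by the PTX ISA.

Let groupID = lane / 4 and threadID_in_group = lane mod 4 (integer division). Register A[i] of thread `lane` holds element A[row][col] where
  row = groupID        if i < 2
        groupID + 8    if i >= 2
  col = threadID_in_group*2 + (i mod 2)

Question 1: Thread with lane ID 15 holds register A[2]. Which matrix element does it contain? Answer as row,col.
11,6

15: grp=3,tig=3
[2] (3+8,3*2+0) = (11,6)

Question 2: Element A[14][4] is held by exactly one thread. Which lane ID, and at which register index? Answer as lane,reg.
26,2

r=14->g=6,rb=1  c=4->t=2,b0=0
L=6*4+2=26  i=1*2+0=2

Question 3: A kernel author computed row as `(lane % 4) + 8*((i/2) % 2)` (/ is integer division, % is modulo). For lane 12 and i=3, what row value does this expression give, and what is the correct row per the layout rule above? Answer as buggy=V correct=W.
`(lane % 4) + 8*((i/2) % 2)`[12,3]⇒8
lane 12: gr=3 (12/4), th=0 (12%4)
i=3: r=3+8=11, c=0*2+1=1
row: 8 vs 11

buggy=8 correct=11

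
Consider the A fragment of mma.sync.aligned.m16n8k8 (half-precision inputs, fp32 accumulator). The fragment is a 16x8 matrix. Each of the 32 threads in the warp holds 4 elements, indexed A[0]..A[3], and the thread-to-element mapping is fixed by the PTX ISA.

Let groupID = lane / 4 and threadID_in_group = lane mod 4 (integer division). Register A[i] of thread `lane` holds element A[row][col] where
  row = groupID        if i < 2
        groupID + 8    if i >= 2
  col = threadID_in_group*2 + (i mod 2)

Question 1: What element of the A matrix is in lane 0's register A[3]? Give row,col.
L=0⇒gr=0>>2=0, th=0&3=0
[3]⇒row 0+8=8  col 0·2+1=1

8,1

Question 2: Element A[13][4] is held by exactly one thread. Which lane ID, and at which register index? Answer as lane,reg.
22,2

r=13→G=5,rhi=1  c=4→T=2,p=0
L=5*4+2=22  i=1*2+0=2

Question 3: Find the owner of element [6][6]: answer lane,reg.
r=6→G=6,rhi=0  c=6→T=3,p=0
L=6*4+3=27  i=0*2+0=0

27,0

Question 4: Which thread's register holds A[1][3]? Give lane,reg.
r:1=>grp=1,rB=0  c:3=>tig=1,lo=1
L=1*4+1=5  i=0*2+1=1

5,1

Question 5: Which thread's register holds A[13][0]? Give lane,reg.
r=13→G=5,rhi=1  c=0→T=0,p=0
L=5*4+0=20  i=1*2+0=2

20,2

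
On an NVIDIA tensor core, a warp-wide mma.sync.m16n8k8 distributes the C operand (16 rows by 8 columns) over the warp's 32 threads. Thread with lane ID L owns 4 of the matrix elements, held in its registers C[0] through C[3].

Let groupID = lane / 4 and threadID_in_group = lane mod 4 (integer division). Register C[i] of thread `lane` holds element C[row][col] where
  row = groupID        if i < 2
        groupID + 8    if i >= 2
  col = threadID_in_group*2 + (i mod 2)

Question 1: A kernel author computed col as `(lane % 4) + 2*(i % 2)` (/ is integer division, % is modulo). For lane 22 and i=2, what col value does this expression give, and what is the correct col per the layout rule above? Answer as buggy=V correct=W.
buggy=2 correct=4

`(lane % 4) + 2*(i % 2)`[22,2]=>2
lane 22: grp=5 (22/4), tig=2 (22%4)
i=2: r=5+8=13, c=2*2+0=4
col: 2 vs 4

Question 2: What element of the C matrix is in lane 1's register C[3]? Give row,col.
lane 1: gid=0 (1/4), tid=1 (1%4)
i=3: r=0+8=8, c=1*2+1=3

8,3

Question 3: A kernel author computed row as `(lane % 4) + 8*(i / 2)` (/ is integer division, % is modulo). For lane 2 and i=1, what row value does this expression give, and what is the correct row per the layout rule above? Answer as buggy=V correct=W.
`(lane % 4) + 8*(i / 2)`[2,1]->2
2: g=0,t=2
[1] (0+0,2*2+1) = (0,5)
row: 2 vs 0

buggy=2 correct=0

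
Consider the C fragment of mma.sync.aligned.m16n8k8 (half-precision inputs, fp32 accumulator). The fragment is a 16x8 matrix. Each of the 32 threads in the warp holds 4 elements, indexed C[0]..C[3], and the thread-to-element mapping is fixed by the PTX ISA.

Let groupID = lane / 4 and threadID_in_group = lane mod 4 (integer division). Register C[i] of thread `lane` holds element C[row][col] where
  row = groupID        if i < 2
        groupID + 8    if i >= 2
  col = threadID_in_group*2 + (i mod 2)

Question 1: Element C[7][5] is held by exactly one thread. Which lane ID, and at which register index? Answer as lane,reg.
30,1

r=7⇒gr=7,Rb=0  c=5⇒th=2,odd=1
L=7*4+2=30  i=0*2+1=1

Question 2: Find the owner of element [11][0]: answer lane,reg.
r=11→G=3,rhi=1  c=0→T=0,p=0
L=3*4+0=12  i=1*2+0=2

12,2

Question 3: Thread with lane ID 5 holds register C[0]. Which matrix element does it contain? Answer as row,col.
lane 5: grp=1 (5/4), tig=1 (5%4)
i=0: r=1+0=1, c=1*2+0=2

1,2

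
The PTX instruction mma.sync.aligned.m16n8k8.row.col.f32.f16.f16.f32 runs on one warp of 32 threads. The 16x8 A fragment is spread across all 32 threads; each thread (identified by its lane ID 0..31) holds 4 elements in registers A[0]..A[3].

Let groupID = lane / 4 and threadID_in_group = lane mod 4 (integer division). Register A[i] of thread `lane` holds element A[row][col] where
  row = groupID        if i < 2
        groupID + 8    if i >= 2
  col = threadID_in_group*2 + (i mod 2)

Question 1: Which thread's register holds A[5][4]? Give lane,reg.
22,0

r=5⇒gr=5,Rb=0  c=4⇒th=2,odd=0
L=5*4+2=22  i=0*2+0=0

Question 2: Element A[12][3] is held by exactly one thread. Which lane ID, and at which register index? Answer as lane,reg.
17,3

r: 12->gid=4,r8=1  c: 3->tid=1,i&1=1
L=4*4+1=17  i=1*2+1=3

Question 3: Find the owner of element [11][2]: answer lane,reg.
r=11⇒gr=3,Rb=1  c=2⇒th=1,odd=0
L=3*4+1=13  i=1*2+0=2

13,2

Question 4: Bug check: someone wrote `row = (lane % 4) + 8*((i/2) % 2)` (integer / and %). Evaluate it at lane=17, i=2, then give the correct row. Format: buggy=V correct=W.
`(lane % 4) + 8*((i/2) % 2)`[17,2]->9
lane 17->17/4=4, 17 mod 4=1
i=2  r:4+8->12  c:2·1+0->2
row: 9 vs 12

buggy=9 correct=12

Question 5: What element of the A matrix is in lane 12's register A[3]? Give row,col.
11,1

L=12->g=12>>2=3, t=12&3=0
[3]->row 3+8=11  col 0·2+1=1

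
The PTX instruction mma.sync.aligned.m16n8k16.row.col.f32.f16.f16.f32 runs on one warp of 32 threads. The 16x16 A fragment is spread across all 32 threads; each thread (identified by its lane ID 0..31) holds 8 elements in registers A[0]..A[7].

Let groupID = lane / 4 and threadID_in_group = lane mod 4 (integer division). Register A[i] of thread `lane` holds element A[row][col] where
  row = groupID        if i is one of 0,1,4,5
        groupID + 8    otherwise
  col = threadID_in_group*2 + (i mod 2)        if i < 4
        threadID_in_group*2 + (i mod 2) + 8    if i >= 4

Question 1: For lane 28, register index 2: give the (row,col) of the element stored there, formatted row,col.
lane 28⇒28/4=7, 28 mod 4=0
i=2  r:7+8⇒15  c:2·0+0+0⇒0

15,0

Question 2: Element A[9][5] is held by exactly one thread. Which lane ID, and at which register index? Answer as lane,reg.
r=9⇒gr=1,Rb=1  c=5⇒Cb=0,th=2,odd=1
L=1*4+2=6  i=0*4+1*2+1=3

6,3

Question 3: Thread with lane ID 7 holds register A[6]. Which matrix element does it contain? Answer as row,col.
9,14

7: gid=1,tid=3
[6] (1+8,3*2+0+8) = (9,14)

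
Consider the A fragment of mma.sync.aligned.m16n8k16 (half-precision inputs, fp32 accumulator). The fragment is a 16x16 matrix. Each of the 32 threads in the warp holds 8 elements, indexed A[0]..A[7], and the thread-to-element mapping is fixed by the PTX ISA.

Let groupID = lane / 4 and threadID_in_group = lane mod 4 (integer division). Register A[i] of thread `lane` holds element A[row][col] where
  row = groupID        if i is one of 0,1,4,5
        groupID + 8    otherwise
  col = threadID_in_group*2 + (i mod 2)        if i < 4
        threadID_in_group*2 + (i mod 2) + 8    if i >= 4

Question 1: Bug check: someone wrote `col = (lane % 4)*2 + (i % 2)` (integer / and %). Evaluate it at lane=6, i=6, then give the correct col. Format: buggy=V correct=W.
`(lane % 4)*2 + (i % 2)`[6,6]->4
L=6->g=6>>2=1, t=6&3=2
[6]->row 1+8=9  col 2·2+0+8=12
col: 4 vs 12

buggy=4 correct=12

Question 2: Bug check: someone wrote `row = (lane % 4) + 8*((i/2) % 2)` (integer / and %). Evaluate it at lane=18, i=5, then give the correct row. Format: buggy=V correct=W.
buggy=2 correct=4

`(lane % 4) + 8*((i/2) % 2)`[18,5]->2
18: gid=4,tid=2
[5] (4+0,2*2+1+8) = (4,13)
row: 2 vs 4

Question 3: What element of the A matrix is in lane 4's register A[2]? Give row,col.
9,0

lane 4=>4/4=1, 4 mod 4=0
i=2  r:1+8=>9  c:2·0+0+0=>0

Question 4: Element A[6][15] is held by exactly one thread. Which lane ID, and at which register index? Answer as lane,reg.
27,5

r=6→G=6,rhi=0  c=15→chi=1,T=3,p=1
L=6*4+3=27  i=1*4+0*2+1=5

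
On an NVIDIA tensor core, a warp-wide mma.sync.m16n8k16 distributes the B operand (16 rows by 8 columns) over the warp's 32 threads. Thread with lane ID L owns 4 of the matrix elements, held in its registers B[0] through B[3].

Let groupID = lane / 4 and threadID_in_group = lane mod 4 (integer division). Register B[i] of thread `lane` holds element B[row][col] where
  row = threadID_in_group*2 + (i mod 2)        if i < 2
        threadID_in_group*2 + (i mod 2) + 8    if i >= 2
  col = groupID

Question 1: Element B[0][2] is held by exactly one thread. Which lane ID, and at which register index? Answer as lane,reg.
8,0

c: 2->gid=2  r: 0->r8=0,tid=0,i&1=0
L=2*4+0=8  i=0*2+0=0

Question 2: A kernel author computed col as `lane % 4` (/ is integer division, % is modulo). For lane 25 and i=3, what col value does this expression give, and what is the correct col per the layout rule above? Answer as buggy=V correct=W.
`lane % 4`[25,3]=>1
lane 25=>25/4=6, 25 mod 4=1
i=3  r:2·1+1+8=>11  c:6
col: 1 vs 6

buggy=1 correct=6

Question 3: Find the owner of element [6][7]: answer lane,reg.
31,0

c=7⇒gr=7  r=6⇒Rb=0,th=3,odd=0
L=7*4+3=31  i=0*2+0=0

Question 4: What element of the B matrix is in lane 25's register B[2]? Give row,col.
10,6

25: grp=6,tig=1
[2] (1*2+0+8,6) = (10,6)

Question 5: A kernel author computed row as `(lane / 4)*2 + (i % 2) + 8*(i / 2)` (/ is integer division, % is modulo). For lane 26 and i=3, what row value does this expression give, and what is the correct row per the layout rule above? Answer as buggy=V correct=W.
`(lane / 4)*2 + (i % 2) + 8*(i / 2)`[26,3]→21
lane 26→26/4=6, 26 mod 4=2
i=3  r:2·2+1+8→13  c:6
row: 21 vs 13

buggy=21 correct=13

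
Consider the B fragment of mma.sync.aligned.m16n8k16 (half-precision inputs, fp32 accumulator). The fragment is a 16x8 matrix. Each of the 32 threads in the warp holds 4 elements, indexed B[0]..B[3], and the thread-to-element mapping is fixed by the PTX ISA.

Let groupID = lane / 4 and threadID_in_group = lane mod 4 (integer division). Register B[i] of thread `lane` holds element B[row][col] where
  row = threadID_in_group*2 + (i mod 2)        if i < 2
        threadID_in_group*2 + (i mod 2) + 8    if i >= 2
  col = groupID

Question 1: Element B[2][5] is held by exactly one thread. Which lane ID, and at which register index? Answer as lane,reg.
21,0

c=5→G=5  r=2→rhi=0,T=1,p=0
L=5*4+1=21  i=0*2+0=0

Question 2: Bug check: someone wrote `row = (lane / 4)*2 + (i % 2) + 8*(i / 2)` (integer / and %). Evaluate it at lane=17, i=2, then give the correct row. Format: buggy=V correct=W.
buggy=16 correct=10

`(lane / 4)*2 + (i % 2) + 8*(i / 2)`[17,2]->16
lane 17->17/4=4, 17 mod 4=1
i=2  r:2·1+0+8->10  c:4
row: 16 vs 10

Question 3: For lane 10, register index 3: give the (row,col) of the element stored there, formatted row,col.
lane 10⇒10/4=2, 10 mod 4=2
i=3  r:2·2+1+8⇒13  c:2

13,2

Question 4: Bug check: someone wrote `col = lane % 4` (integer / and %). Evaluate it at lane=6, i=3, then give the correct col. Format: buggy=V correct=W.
buggy=2 correct=1

`lane % 4`[6,3]→2
lane 6: G=1 (6/4), T=2 (6%4)
i=3: r=2*2+1+8=13, c=G=1
col: 2 vs 1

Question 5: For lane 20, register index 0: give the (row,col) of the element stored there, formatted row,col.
L=20→G=20>>2=5, T=20&3=0
[0]→row 0·2+0+0=0  col G=5

0,5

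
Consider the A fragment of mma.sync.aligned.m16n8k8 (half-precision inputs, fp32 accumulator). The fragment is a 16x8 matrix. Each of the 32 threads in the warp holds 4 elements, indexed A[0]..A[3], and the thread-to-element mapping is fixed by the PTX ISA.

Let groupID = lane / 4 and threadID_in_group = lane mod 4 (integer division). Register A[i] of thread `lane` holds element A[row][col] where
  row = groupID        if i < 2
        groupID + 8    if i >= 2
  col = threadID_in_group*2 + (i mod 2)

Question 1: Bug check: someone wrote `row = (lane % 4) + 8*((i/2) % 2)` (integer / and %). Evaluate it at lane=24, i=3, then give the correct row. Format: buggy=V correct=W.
`(lane % 4) + 8*((i/2) % 2)`[24,3]→8
lane 24→24/4=6, 24 mod 4=0
i=3  r:6+8→14  c:2·0+1→1
row: 8 vs 14

buggy=8 correct=14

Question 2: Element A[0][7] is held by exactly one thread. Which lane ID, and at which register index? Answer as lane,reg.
3,1

r=0→G=0,rhi=0  c=7→T=3,p=1
L=0*4+3=3  i=0*2+1=1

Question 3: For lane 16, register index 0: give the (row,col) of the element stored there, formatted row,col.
4,0

lane 16: grp=4 (16/4), tig=0 (16%4)
i=0: r=4+0=4, c=0*2+0=0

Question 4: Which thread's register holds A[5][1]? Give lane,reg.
20,1

r: 5->gid=5,r8=0  c: 1->tid=0,i&1=1
L=5*4+0=20  i=0*2+1=1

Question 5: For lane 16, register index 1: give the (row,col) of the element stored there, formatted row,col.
lane 16⇒16/4=4, 16 mod 4=0
i=1  r:4+0⇒4  c:2·0+1⇒1

4,1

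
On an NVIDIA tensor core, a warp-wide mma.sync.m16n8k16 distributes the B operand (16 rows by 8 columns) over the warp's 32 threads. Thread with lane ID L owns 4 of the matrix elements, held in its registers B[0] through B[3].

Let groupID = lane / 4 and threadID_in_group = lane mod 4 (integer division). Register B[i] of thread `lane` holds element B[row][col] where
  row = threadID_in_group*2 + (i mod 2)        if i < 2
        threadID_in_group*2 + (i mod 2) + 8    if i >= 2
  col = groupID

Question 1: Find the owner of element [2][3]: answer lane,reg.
c:3=>grp=3  r:2=>rB=0,tig=1,lo=0
L=3*4+1=13  i=0*2+0=0

13,0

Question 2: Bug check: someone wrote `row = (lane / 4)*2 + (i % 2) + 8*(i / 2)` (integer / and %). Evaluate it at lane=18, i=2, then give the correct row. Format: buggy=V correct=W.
buggy=16 correct=12

`(lane / 4)*2 + (i % 2) + 8*(i / 2)`[18,2]=>16
lane 18: grp=4 (18/4), tig=2 (18%4)
i=2: r=2*2+0+8=12, c=grp=4
row: 16 vs 12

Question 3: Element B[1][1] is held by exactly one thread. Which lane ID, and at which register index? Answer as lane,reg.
c:1=>grp=1  r:1=>rB=0,tig=0,lo=1
L=1*4+0=4  i=0*2+1=1

4,1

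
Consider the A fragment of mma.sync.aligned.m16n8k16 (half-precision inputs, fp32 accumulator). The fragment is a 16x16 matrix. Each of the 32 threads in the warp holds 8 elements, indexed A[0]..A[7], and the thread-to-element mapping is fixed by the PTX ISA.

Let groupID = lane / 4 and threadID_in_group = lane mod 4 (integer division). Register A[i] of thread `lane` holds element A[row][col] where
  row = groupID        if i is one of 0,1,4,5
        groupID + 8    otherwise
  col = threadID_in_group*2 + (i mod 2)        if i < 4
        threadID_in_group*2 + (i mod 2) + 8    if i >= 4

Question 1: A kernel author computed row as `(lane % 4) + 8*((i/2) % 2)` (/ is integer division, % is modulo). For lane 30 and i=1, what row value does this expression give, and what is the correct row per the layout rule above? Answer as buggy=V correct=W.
`(lane % 4) + 8*((i/2) % 2)`[30,1]->2
lane 30->30/4=7, 30 mod 4=2
i=1  r:7+0->7  c:2·2+1+0->5
row: 2 vs 7

buggy=2 correct=7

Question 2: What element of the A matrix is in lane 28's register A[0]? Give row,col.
7,0

L=28⇒gr=28>>2=7, th=28&3=0
[0]⇒row 7+0=7  col 0·2+0+0=0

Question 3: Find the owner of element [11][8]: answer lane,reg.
r=11->g=3,rb=1  c=8->cb=1,t=0,b0=0
L=3*4+0=12  i=1*4+1*2+0=6

12,6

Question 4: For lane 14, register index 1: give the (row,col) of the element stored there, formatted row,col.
3,5

lane 14: g=3 (14/4), t=2 (14%4)
i=1: r=3+0=3, c=2*2+1+0=5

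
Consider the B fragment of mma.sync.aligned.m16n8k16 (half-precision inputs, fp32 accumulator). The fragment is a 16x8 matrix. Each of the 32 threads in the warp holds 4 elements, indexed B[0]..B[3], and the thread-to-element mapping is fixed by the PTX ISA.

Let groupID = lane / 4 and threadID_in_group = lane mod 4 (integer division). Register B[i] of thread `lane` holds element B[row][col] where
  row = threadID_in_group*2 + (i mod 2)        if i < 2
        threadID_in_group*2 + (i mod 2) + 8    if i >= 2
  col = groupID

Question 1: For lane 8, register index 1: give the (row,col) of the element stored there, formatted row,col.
8: g=2,t=0
[1] (0*2+1+0,2) = (1,2)

1,2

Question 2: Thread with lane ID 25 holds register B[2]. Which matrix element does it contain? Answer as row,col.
10,6

lane 25→25/4=6, 25 mod 4=1
i=2  r:2·1+0+8→10  c:6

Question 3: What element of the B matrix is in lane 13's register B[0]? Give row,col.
2,3

L=13=>grp=13>>2=3, tig=13&3=1
[0]=>row 1·2+0+0=2  col grp=3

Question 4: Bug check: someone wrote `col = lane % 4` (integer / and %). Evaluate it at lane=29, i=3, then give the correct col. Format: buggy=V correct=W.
`lane % 4`[29,3]->1
29: gid=7,tid=1
[3] (1*2+1+8,7) = (11,7)
col: 1 vs 7

buggy=1 correct=7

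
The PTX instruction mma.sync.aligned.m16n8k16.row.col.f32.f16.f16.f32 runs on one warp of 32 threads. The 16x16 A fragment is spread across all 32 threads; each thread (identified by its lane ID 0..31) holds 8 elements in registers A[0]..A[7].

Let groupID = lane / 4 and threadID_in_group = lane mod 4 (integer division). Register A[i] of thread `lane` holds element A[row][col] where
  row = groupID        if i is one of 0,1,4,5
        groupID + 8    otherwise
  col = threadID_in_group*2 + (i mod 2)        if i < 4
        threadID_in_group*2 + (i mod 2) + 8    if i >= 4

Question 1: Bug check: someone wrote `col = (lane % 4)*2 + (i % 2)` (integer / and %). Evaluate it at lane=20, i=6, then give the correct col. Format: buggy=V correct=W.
buggy=0 correct=8

`(lane % 4)*2 + (i % 2)`[20,6]=>0
lane 20: grp=5 (20/4), tig=0 (20%4)
i=6: r=5+8=13, c=0*2+0+8=8
col: 0 vs 8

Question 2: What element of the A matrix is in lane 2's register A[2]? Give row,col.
8,4

2: G=0,T=2
[2] (0+8,2*2+0+0) = (8,4)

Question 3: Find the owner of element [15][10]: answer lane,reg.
r=15->g=7,rb=1  c=10->cb=1,t=1,b0=0
L=7*4+1=29  i=1*4+1*2+0=6

29,6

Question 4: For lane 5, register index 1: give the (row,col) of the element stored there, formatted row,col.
5: gid=1,tid=1
[1] (1+0,1*2+1+0) = (1,3)

1,3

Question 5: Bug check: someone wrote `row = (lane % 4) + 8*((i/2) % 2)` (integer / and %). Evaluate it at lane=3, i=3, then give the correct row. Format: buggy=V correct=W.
buggy=11 correct=8

`(lane % 4) + 8*((i/2) % 2)`[3,3]⇒11
lane 3: gr=0 (3/4), th=3 (3%4)
i=3: r=0+8=8, c=3*2+1+0=7
row: 11 vs 8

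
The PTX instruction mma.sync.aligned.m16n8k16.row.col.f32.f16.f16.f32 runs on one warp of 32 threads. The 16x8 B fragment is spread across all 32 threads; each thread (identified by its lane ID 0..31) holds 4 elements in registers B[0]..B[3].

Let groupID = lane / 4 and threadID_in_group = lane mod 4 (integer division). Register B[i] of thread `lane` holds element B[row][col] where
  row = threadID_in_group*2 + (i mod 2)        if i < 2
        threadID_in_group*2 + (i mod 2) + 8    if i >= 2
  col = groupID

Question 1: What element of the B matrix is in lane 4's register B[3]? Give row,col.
lane 4->4/4=1, 4 mod 4=0
i=3  r:2·0+1+8->9  c:1

9,1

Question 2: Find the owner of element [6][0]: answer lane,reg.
c: 0->gid=0  r: 6->r8=0,tid=3,i&1=0
L=0*4+3=3  i=0*2+0=0

3,0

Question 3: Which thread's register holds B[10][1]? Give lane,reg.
5,2

c:1=>grp=1  r:10=>rB=1,tig=1,lo=0
L=1*4+1=5  i=1*2+0=2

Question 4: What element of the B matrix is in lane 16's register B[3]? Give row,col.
16: gid=4,tid=0
[3] (0*2+1+8,4) = (9,4)

9,4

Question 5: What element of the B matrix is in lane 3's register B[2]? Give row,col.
14,0

lane 3=>3/4=0, 3 mod 4=3
i=2  r:2·3+0+8=>14  c:0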